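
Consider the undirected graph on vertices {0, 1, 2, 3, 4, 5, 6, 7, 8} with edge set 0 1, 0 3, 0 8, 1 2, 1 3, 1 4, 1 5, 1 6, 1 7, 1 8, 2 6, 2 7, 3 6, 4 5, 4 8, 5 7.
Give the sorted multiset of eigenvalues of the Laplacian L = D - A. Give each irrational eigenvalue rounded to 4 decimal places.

Each diagonal entry of L is the vertex degree and each off-diagonal entry is -1 where an edge is present, 0 otherwise; in the order [0, 1, 2, 3, 4, 5, 6, 7, 8] the diagonal is [3, 8, 3, 3, 3, 3, 3, 3, 3]. The multiplicity of 0 as a Laplacian eigenvalue equals the number of connected components. There is one zero in the spectrum, matching the 1 component. The largest eigenvalue, 9, is at most the vertex count 9.

[0, 1.5858, 1.5858, 3, 3, 4.4142, 4.4142, 5, 9]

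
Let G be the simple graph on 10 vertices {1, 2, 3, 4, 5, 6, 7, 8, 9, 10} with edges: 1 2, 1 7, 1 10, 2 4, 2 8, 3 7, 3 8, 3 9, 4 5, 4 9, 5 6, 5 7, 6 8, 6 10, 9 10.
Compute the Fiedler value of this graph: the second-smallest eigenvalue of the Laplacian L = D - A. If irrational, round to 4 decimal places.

2

Each diagonal entry of L is the vertex degree and each off-diagonal entry is -1 where an edge is present, 0 otherwise; in the order [1, 2, 3, 4, 5, 6, 7, 8, 9, 10] the diagonal is [3, 3, 3, 3, 3, 3, 3, 3, 3, 3]. The smallest Laplacian eigenvalue is always 0. The next one, lambda_2 = 2, measures how hard the graph is to disconnect: larger values mean better connectivity. The eigenvalues sum to 30, which equals trace(L) = 2|E|. By the matrix-tree theorem the graph has (1/10) * product of the nonzero eigenvalues = 2000 spanning trees.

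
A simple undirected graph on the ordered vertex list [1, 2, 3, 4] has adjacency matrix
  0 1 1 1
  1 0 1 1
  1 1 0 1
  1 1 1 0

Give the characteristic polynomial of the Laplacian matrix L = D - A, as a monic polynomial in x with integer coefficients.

Reading degrees in the order [1, 2, 3, 4] gives [3, 3, 3, 3]; set D = diag(3, 3, 3, 3) and form L = D - A. L has integer entries, so p(x) = det(xI - L) has integer coefficients. Expanding the determinant yields x^4 - 12x^3 + 48x^2 - 64x. The constant term is 0 because L is singular (the all-ones vector lies in its kernel). There is one zero in the spectrum, matching the 1 component.

x^4 - 12x^3 + 48x^2 - 64x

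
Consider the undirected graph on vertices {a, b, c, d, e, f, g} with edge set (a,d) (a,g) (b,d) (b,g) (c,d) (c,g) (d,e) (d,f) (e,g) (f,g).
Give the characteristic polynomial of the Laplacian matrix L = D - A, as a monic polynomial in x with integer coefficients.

Each diagonal entry of L is the vertex degree and each off-diagonal entry is -1 where an edge is present, 0 otherwise; in the order [a, b, c, d, e, f, g] the diagonal is [2, 2, 2, 5, 2, 2, 5]. The eigenvalues of L are [0, 2, 2, 2, 2, 5, 7]; the characteristic polynomial is the product of (x - lambda_i), which multiplies out to x^7 - 20x^6 + 155x^5 - 600x^4 + 1240x^3 - 1312x^2 + 560x. The coefficient of x^6 equals -trace(L) = -20, matching the sum of degrees. The eigenvalues sum to 20, which equals trace(L) = 2|E|.

x^7 - 20x^6 + 155x^5 - 600x^4 + 1240x^3 - 1312x^2 + 560x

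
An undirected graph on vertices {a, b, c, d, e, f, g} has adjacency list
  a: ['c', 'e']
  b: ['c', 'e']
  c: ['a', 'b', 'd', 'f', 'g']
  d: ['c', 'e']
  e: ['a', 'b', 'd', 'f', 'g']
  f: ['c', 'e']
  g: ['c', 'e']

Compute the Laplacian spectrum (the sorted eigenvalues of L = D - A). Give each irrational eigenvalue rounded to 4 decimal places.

[0, 2, 2, 2, 2, 5, 7]

Each diagonal entry of L is the vertex degree and each off-diagonal entry is -1 where an edge is present, 0 otherwise; in the order [a, b, c, d, e, f, g] the diagonal is [2, 2, 5, 2, 5, 2, 2]. Since every row of L sums to 0, the all-ones vector is in the kernel and 0 is an eigenvalue. There is one zero in the spectrum, matching the 1 component. The eigenvalues sum to 20, which equals trace(L) = 2|E|.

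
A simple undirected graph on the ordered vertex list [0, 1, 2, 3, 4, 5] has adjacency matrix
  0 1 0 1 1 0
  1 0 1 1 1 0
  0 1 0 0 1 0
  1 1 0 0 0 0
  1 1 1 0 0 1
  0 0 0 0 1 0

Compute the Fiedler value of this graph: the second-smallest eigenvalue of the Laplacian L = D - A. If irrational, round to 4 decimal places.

0.8851

With the vertex order [0, 1, 2, 3, 4, 5], the degrees are [3, 4, 2, 2, 4, 1], giving D = diag(3, 4, 2, 2, 4, 1) and L = D - A. Computing the eigenvalues of L and sorting gives [0, 0.8851, 1.6972, 3.2541, 4.8608, 5.3028]. The Fiedler value lambda_2 = 0.8851 is strictly positive, so the graph is connected. By the matrix-tree theorem the graph has (1/6) * product of the nonzero eigenvalues = 21 spanning trees.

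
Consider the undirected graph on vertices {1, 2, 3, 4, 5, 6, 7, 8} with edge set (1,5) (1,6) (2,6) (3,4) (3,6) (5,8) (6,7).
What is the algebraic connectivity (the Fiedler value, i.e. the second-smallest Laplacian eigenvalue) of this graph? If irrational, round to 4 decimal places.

0.2538

Each diagonal entry of L is the vertex degree and each off-diagonal entry is -1 where an edge is present, 0 otherwise; in the order [1, 2, 3, 4, 5, 6, 7, 8] the diagonal is [2, 1, 2, 1, 2, 4, 1, 1]. The smallest Laplacian eigenvalue is always 0. The next one, lambda_2 = 0.2538, measures how hard the graph is to disconnect: larger values mean better connectivity. The eigenvalues sum to 14, which equals trace(L) = 2|E|. The largest eigenvalue, 5.1732, is at most the vertex count 8.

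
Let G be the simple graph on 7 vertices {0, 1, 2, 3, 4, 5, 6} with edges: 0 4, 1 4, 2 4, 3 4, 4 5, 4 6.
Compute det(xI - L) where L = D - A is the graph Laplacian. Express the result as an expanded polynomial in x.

With the vertex order [0, 1, 2, 3, 4, 5, 6], the degrees are [1, 1, 1, 1, 6, 1, 1], giving D = diag(1, 1, 1, 1, 6, 1, 1) and L = D - A. Computing det(xI - L) by cofactor expansion (or equivalently via sum-over-permutations) gives x^7 - 12x^6 + 45x^5 - 80x^4 + 75x^3 - 36x^2 + 7x. The coefficient of x^6 equals -trace(L) = -12, matching the sum of degrees.

x^7 - 12x^6 + 45x^5 - 80x^4 + 75x^3 - 36x^2 + 7x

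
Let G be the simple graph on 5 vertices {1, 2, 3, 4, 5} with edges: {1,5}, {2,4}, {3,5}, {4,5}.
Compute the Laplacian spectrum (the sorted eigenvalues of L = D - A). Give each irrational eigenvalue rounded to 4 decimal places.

[0, 0.5188, 1, 2.3111, 4.1701]

With the vertex order [1, 2, 3, 4, 5], the degrees are [1, 1, 1, 2, 3], giving D = diag(1, 1, 1, 2, 3) and L = D - A. The multiplicity of 0 as a Laplacian eigenvalue equals the number of connected components. The single zero eigenvalue shows the graph is connected. By the matrix-tree theorem the graph has (1/5) * product of the nonzero eigenvalues = 1 spanning tree.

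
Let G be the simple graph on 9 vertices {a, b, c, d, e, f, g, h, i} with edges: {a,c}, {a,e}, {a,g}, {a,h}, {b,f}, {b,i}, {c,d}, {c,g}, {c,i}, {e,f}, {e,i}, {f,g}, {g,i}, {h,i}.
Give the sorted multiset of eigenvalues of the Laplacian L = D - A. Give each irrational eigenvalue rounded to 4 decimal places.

[0, 0.7724, 1.4643, 2.2393, 3, 3.6211, 4.5949, 5.3555, 6.9526]

Each diagonal entry of L is the vertex degree and each off-diagonal entry is -1 where an edge is present, 0 otherwise; in the order [a, b, c, d, e, f, g, h, i] the diagonal is [4, 2, 4, 1, 3, 3, 4, 2, 5]. L is symmetric positive semidefinite, so every eigenvalue is real and nonnegative. The single zero eigenvalue shows the graph is connected. By the matrix-tree theorem the graph has (1/9) * product of the nonzero eigenvalues = 523 spanning trees.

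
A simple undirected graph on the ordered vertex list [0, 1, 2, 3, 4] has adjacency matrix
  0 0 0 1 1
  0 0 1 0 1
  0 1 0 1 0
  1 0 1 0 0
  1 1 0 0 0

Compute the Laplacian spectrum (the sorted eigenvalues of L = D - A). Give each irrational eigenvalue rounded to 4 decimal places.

With the vertex order [0, 1, 2, 3, 4], the degrees are [2, 2, 2, 2, 2], giving D = diag(2, 2, 2, 2, 2) and L = D - A. Diagonalising L (or applying a numerical eigensolver to the 5x5 matrix) gives the spectrum above.

[0, 1.3820, 1.3820, 3.6180, 3.6180]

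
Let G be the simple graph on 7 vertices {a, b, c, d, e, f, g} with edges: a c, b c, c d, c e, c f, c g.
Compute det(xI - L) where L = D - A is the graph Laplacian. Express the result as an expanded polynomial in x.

With the vertex order [a, b, c, d, e, f, g], the degrees are [1, 1, 6, 1, 1, 1, 1], giving D = diag(1, 1, 6, 1, 1, 1, 1) and L = D - A. L has integer entries, so p(x) = det(xI - L) has integer coefficients. Expanding the determinant yields x^7 - 12x^6 + 45x^5 - 80x^4 + 75x^3 - 36x^2 + 7x. The constant term is 0 because L is singular (the all-ones vector lies in its kernel). The eigenvalues sum to 12, which equals trace(L) = 2|E|. By the matrix-tree theorem the graph has (1/7) * product of the nonzero eigenvalues = 1 spanning tree.

x^7 - 12x^6 + 45x^5 - 80x^4 + 75x^3 - 36x^2 + 7x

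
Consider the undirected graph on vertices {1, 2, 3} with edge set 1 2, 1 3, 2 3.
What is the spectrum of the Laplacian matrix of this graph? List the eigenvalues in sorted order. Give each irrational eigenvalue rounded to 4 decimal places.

With the vertex order [1, 2, 3], the degrees are [2, 2, 2], giving D = diag(2, 2, 2) and L = D - A. Diagonalising L (or applying a numerical eigensolver to the 3x3 matrix) gives the spectrum above. There is one zero in the spectrum, matching the 1 component.

[0, 3, 3]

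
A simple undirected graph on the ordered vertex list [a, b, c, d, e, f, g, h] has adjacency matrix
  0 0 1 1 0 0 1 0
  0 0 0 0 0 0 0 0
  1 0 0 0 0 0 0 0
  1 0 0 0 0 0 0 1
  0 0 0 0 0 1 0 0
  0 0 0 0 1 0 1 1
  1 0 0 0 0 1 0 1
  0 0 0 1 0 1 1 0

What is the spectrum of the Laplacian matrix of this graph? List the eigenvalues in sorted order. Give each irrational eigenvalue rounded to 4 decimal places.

With the vertex order [a, b, c, d, e, f, g, h], the degrees are [3, 0, 1, 2, 1, 3, 3, 3], giving D = diag(3, 0, 1, 2, 1, 3, 3, 3) and L = D - A. Since every row of L sums to 0, the all-ones vector is in the kernel and 0 is an eigenvalue. The 2 zero eigenvalues correspond to the 2 connected components. The largest eigenvalue, 4.8944, is at most the vertex count 8.

[0, 0, 0.5240, 1.0706, 2.0994, 3.0931, 4.3185, 4.8944]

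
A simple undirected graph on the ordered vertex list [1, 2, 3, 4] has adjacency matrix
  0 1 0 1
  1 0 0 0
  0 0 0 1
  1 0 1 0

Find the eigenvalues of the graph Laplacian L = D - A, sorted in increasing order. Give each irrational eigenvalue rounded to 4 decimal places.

[0, 0.5858, 2, 3.4142]

Reading degrees in the order [1, 2, 3, 4] gives [2, 1, 1, 2]; set D = diag(2, 1, 1, 2) and form L = D - A. Diagonalising L (or applying a numerical eigensolver to the 4x4 matrix) gives the spectrum above. There is one zero in the spectrum, matching the 1 component.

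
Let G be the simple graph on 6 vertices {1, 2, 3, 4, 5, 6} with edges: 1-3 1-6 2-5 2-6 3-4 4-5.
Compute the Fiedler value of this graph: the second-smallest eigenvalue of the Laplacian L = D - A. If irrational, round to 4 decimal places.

Each diagonal entry of L is the vertex degree and each off-diagonal entry is -1 where an edge is present, 0 otherwise; in the order [1, 2, 3, 4, 5, 6] the diagonal is [2, 2, 2, 2, 2, 2]. The sorted Laplacian eigenvalues are [0, 1, 1, 3, 3, 4]; the algebraic connectivity is the second entry, 1. The largest eigenvalue, 4, is at most the vertex count 6.

1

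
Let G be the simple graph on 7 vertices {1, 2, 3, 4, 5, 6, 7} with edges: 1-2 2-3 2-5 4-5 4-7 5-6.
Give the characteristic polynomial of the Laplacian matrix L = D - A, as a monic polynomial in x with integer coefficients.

x^7 - 12x^6 + 53x^5 - 108x^4 + 105x^3 - 46x^2 + 7x

Reading degrees in the order [1, 2, 3, 4, 5, 6, 7] gives [1, 3, 1, 2, 3, 1, 1]; set D = diag(1, 3, 1, 2, 3, 1, 1) and form L = D - A. L has integer entries, so p(x) = det(xI - L) has integer coefficients. Expanding the determinant yields x^7 - 12x^6 + 53x^5 - 108x^4 + 105x^3 - 46x^2 + 7x. Since p(0) = det(-L) = 0, x divides p(x). There is one zero in the spectrum, matching the 1 component.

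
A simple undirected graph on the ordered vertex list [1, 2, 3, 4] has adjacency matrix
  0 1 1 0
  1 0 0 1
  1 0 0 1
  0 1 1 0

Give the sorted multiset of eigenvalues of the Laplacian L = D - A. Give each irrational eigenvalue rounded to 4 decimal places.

[0, 2, 2, 4]

Reading degrees in the order [1, 2, 3, 4] gives [2, 2, 2, 2]; set D = diag(2, 2, 2, 2) and form L = D - A. L is symmetric positive semidefinite, so every eigenvalue is real and nonnegative. The single zero eigenvalue shows the graph is connected. There is one zero in the spectrum, matching the 1 component. The largest eigenvalue, 4, is at most the vertex count 4.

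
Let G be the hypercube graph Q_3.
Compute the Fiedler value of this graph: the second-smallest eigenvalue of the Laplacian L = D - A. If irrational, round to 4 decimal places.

The graph has 8 vertices and degree multiset [3, 3, 3, 3, 3, 3, 3, 3]; D is the diagonal matrix of degrees and L = D - A. The smallest Laplacian eigenvalue is always 0. The next one, lambda_2 = 2, measures how hard the graph is to disconnect: larger values mean better connectivity. The eigenvalues sum to 24, which equals trace(L) = 2|E|.

2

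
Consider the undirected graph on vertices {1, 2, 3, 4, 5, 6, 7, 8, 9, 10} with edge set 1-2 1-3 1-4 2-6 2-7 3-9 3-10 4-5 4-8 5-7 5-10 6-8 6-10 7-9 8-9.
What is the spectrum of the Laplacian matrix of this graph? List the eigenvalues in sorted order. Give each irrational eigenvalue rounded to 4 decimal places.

With the vertex order [1, 2, 3, 4, 5, 6, 7, 8, 9, 10], the degrees are [3, 3, 3, 3, 3, 3, 3, 3, 3, 3], giving D = diag(3, 3, 3, 3, 3, 3, 3, 3, 3, 3) and L = D - A. Since every row of L sums to 0, the all-ones vector is in the kernel and 0 is an eigenvalue. The single zero eigenvalue shows the graph is connected. By the matrix-tree theorem the graph has (1/10) * product of the nonzero eigenvalues = 2000 spanning trees.

[0, 2, 2, 2, 2, 2, 5, 5, 5, 5]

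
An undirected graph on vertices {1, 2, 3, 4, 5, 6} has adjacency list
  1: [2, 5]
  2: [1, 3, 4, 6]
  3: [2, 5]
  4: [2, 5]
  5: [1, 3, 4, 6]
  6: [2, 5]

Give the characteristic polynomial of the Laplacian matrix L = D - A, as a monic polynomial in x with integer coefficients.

x^6 - 16x^5 + 96x^4 - 272x^3 + 368x^2 - 192x

With the vertex order [1, 2, 3, 4, 5, 6], the degrees are [2, 4, 2, 2, 4, 2], giving D = diag(2, 4, 2, 2, 4, 2) and L = D - A. The eigenvalues of L are [0, 2, 2, 2, 4, 6]; the characteristic polynomial is the product of (x - lambda_i), which multiplies out to x^6 - 16x^5 + 96x^4 - 272x^3 + 368x^2 - 192x. Since p(0) = det(-L) = 0, x divides p(x). The eigenvalues sum to 16, which equals trace(L) = 2|E|.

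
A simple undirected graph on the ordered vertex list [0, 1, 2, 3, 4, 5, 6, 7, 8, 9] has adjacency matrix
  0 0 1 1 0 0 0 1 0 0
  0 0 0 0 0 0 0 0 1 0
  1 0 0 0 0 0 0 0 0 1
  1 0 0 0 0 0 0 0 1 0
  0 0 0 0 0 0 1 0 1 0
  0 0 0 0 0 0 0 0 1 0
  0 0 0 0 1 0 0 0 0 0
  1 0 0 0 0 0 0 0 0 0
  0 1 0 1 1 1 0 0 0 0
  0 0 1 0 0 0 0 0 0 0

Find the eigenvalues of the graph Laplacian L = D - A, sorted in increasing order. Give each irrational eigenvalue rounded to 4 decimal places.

[0, 0.1626, 0.5188, 0.6270, 1, 1.5072, 2.3111, 2.5027, 4.1701, 5.2005]

Reading degrees in the order [0, 1, 2, 3, 4, 5, 6, 7, 8, 9] gives [3, 1, 2, 2, 2, 1, 1, 1, 4, 1]; set D = diag(3, 1, 2, 2, 2, 1, 1, 1, 4, 1) and form L = D - A. L is symmetric positive semidefinite, so every eigenvalue is real and nonnegative. The largest eigenvalue, 5.2005, is at most the vertex count 10.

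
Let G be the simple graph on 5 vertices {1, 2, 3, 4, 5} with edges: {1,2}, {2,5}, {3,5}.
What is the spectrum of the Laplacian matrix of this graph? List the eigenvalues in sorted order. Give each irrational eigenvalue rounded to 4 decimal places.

[0, 0, 0.5858, 2, 3.4142]

Each diagonal entry of L is the vertex degree and each off-diagonal entry is -1 where an edge is present, 0 otherwise; in the order [1, 2, 3, 4, 5] the diagonal is [1, 2, 1, 0, 2]. Since every row of L sums to 0, the all-ones vector is in the kernel and 0 is an eigenvalue. The 2 zero eigenvalues correspond to the 2 connected components. There are 2 zeros in the spectrum, matching the 2 components. The eigenvalues sum to 6, which equals trace(L) = 2|E|.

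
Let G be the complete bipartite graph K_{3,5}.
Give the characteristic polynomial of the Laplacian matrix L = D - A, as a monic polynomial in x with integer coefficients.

x^8 - 30x^7 + 375x^6 - 2540x^5 + 10095x^4 - 23598x^3 + 30105x^2 - 16200x

The graph has 8 vertices and degree multiset [5, 5, 5, 3, 3, 3, 3, 3]; D is the diagonal matrix of degrees and L = D - A. The eigenvalues of L are [0, 3, 3, 3, 3, 5, 5, 8]; the characteristic polynomial is the product of (x - lambda_i), which multiplies out to x^8 - 30x^7 + 375x^6 - 2540x^5 + 10095x^4 - 23598x^3 + 30105x^2 - 16200x. The coefficient of x^7 equals -trace(L) = -30, matching the sum of degrees. The eigenvalues sum to 30, which equals trace(L) = 2|E|.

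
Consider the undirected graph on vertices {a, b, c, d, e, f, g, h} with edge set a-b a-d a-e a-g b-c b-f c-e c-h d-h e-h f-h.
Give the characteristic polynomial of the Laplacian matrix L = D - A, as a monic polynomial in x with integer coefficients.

x^8 - 22x^7 + 197x^6 - 926x^5 + 2455x^4 - 3648x^3 + 2788x^2 - 832x

Reading degrees in the order [a, b, c, d, e, f, g, h] gives [4, 3, 3, 2, 3, 2, 1, 4]; set D = diag(4, 3, 3, 2, 3, 2, 1, 4) and form L = D - A. L has integer entries, so p(x) = det(xI - L) has integer coefficients. Expanding the determinant yields x^8 - 22x^7 + 197x^6 - 926x^5 + 2455x^4 - 3648x^3 + 2788x^2 - 832x. The constant term is 0 because L is singular (the all-ones vector lies in its kernel). The largest eigenvalue, 5.6967, is at most the vertex count 8. There is one zero in the spectrum, matching the 1 component.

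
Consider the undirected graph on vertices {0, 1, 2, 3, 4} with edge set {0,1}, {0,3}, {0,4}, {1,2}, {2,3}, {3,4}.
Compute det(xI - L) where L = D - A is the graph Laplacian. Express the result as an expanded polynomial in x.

x^5 - 12x^4 + 51x^3 - 90x^2 + 55x

Reading degrees in the order [0, 1, 2, 3, 4] gives [3, 2, 2, 3, 2]; set D = diag(3, 2, 2, 3, 2) and form L = D - A. L has integer entries, so p(x) = det(xI - L) has integer coefficients. Expanding the determinant yields x^5 - 12x^4 + 51x^3 - 90x^2 + 55x. The coefficient of x^4 equals -trace(L) = -12, matching the sum of degrees.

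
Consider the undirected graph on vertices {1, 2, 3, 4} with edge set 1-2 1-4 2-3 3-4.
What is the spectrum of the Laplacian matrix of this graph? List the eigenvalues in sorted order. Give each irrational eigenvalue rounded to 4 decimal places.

Reading degrees in the order [1, 2, 3, 4] gives [2, 2, 2, 2]; set D = diag(2, 2, 2, 2) and form L = D - A. Diagonalising L (or applying a numerical eigensolver to the 4x4 matrix) gives the spectrum above. The single zero eigenvalue shows the graph is connected. The largest eigenvalue, 4, is at most the vertex count 4.

[0, 2, 2, 4]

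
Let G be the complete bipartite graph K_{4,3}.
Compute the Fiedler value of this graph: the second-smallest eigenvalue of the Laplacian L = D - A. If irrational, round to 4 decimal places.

The graph has 7 vertices and degree multiset [4, 4, 4, 3, 3, 3, 3]; D is the diagonal matrix of degrees and L = D - A. The sorted Laplacian eigenvalues are [0, 3, 3, 3, 4, 4, 7]; the algebraic connectivity is the second entry, 3. There is one zero in the spectrum, matching the 1 component.

3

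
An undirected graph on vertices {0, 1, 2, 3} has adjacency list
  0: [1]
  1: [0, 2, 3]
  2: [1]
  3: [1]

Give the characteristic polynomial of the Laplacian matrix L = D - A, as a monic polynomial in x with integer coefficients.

x^4 - 6x^3 + 9x^2 - 4x

Each diagonal entry of L is the vertex degree and each off-diagonal entry is -1 where an edge is present, 0 otherwise; in the order [0, 1, 2, 3] the diagonal is [1, 3, 1, 1]. Computing det(xI - L) by cofactor expansion (or equivalently via sum-over-permutations) gives x^4 - 6x^3 + 9x^2 - 4x. Since p(0) = det(-L) = 0, x divides p(x). There is one zero in the spectrum, matching the 1 component.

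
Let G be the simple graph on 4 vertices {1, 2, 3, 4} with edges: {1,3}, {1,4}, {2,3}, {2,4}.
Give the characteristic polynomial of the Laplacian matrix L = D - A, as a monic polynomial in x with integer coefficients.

x^4 - 8x^3 + 20x^2 - 16x

Reading degrees in the order [1, 2, 3, 4] gives [2, 2, 2, 2]; set D = diag(2, 2, 2, 2) and form L = D - A. L has integer entries, so p(x) = det(xI - L) has integer coefficients. Expanding the determinant yields x^4 - 8x^3 + 20x^2 - 16x. Since p(0) = det(-L) = 0, x divides p(x). By the matrix-tree theorem the graph has (1/4) * product of the nonzero eigenvalues = 4 spanning trees.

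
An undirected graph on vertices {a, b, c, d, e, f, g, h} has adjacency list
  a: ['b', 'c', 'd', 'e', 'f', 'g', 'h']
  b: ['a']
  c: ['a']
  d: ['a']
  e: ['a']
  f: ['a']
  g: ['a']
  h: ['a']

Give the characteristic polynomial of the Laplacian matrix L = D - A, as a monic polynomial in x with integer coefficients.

Each diagonal entry of L is the vertex degree and each off-diagonal entry is -1 where an edge is present, 0 otherwise; in the order [a, b, c, d, e, f, g, h] the diagonal is [7, 1, 1, 1, 1, 1, 1, 1]. Computing det(xI - L) by cofactor expansion (or equivalently via sum-over-permutations) gives x^8 - 14x^7 + 63x^6 - 140x^5 + 175x^4 - 126x^3 + 49x^2 - 8x. The coefficient of x^7 equals -trace(L) = -14, matching the sum of degrees.

x^8 - 14x^7 + 63x^6 - 140x^5 + 175x^4 - 126x^3 + 49x^2 - 8x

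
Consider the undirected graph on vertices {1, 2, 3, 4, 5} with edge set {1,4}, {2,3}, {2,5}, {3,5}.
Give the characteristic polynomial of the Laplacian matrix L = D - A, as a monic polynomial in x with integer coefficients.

Each diagonal entry of L is the vertex degree and each off-diagonal entry is -1 where an edge is present, 0 otherwise; in the order [1, 2, 3, 4, 5] the diagonal is [1, 2, 2, 1, 2]. The eigenvalues of L are [0, 0, 2, 3, 3]; the characteristic polynomial is the product of (x - lambda_i), which multiplies out to x^5 - 8x^4 + 21x^3 - 18x^2. The constant term is 0 because L is singular (the all-ones vector lies in its kernel).

x^5 - 8x^4 + 21x^3 - 18x^2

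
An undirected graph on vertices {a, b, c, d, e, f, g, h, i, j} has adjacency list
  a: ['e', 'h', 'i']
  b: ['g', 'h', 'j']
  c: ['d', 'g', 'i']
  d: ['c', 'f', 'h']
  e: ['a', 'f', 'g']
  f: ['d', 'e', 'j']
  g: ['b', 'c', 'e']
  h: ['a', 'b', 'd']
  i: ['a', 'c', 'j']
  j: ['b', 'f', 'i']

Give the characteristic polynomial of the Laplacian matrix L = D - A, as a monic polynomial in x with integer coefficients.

With the vertex order [a, b, c, d, e, f, g, h, i, j], the degrees are [3, 3, 3, 3, 3, 3, 3, 3, 3, 3], giving D = diag(3, 3, 3, 3, 3, 3, 3, 3, 3, 3) and L = D - A. Computing det(xI - L) by cofactor expansion (or equivalently via sum-over-permutations) gives x^10 - 30x^9 + 390x^8 - 2880x^7 + 13305x^6 - 39882x^5 + 77640x^4 - 94800x^3 + 66000x^2 - 20000x. The constant term is 0 because L is singular (the all-ones vector lies in its kernel). The largest eigenvalue, 5, is at most the vertex count 10. The eigenvalues sum to 30, which equals trace(L) = 2|E|.

x^10 - 30x^9 + 390x^8 - 2880x^7 + 13305x^6 - 39882x^5 + 77640x^4 - 94800x^3 + 66000x^2 - 20000x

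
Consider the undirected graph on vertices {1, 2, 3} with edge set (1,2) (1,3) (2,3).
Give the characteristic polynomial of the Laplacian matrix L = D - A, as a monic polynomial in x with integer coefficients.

x^3 - 6x^2 + 9x

Reading degrees in the order [1, 2, 3] gives [2, 2, 2]; set D = diag(2, 2, 2) and form L = D - A. The eigenvalues of L are [0, 3, 3]; the characteristic polynomial is the product of (x - lambda_i), which multiplies out to x^3 - 6x^2 + 9x. Since p(0) = det(-L) = 0, x divides p(x). By the matrix-tree theorem the graph has (1/3) * product of the nonzero eigenvalues = 3 spanning trees.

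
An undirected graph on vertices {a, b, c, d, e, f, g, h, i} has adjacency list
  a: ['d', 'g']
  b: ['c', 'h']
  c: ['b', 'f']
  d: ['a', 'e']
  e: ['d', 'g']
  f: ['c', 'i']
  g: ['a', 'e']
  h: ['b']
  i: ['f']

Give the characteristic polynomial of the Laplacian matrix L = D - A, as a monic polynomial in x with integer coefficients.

Each diagonal entry of L is the vertex degree and each off-diagonal entry is -1 where an edge is present, 0 otherwise; in the order [a, b, c, d, e, f, g, h, i] the diagonal is [2, 2, 2, 2, 2, 2, 2, 1, 1]. Computing det(xI - L) by cofactor expansion (or equivalently via sum-over-permutations) gives x^9 - 16x^8 + 105x^7 - 364x^6 + 713x^5 - 776x^4 + 420x^3 - 80x^2. Since p(0) = det(-L) = 0, x divides p(x). The largest eigenvalue, 4, is at most the vertex count 9.

x^9 - 16x^8 + 105x^7 - 364x^6 + 713x^5 - 776x^4 + 420x^3 - 80x^2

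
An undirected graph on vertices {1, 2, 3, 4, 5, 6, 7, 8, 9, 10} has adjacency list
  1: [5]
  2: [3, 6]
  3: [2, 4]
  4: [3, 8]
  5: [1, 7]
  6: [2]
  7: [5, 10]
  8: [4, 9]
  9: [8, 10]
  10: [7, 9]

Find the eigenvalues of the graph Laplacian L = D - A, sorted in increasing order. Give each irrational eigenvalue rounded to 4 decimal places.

Each diagonal entry of L is the vertex degree and each off-diagonal entry is -1 where an edge is present, 0 otherwise; in the order [1, 2, 3, 4, 5, 6, 7, 8, 9, 10] the diagonal is [1, 2, 2, 2, 2, 1, 2, 2, 2, 2]. Diagonalising L (or applying a numerical eigensolver to the 10x10 matrix) gives the spectrum above. There is one zero in the spectrum, matching the 1 component.

[0, 0.0979, 0.3820, 0.8244, 1.3820, 2, 2.6180, 3.1756, 3.6180, 3.9021]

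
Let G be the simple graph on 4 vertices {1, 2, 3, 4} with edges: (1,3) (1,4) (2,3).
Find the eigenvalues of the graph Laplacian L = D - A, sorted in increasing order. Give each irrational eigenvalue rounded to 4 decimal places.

[0, 0.5858, 2, 3.4142]

Each diagonal entry of L is the vertex degree and each off-diagonal entry is -1 where an edge is present, 0 otherwise; in the order [1, 2, 3, 4] the diagonal is [2, 1, 2, 1]. Since every row of L sums to 0, the all-ones vector is in the kernel and 0 is an eigenvalue. The eigenvalues sum to 6, which equals trace(L) = 2|E|.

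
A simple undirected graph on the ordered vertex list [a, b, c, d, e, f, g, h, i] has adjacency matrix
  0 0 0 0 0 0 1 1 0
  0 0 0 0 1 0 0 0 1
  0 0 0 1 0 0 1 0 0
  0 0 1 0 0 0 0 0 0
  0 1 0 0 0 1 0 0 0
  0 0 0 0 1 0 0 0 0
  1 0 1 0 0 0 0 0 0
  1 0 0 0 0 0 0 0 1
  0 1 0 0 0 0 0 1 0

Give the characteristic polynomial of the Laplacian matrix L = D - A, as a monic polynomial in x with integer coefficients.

x^9 - 16x^8 + 105x^7 - 364x^6 + 715x^5 - 792x^4 + 462x^3 - 120x^2 + 9x

Reading degrees in the order [a, b, c, d, e, f, g, h, i] gives [2, 2, 2, 1, 2, 1, 2, 2, 2]; set D = diag(2, 2, 2, 1, 2, 1, 2, 2, 2) and form L = D - A. Computing det(xI - L) by cofactor expansion (or equivalently via sum-over-permutations) gives x^9 - 16x^8 + 105x^7 - 364x^6 + 715x^5 - 792x^4 + 462x^3 - 120x^2 + 9x. The coefficient of x^8 equals -trace(L) = -16, matching the sum of degrees.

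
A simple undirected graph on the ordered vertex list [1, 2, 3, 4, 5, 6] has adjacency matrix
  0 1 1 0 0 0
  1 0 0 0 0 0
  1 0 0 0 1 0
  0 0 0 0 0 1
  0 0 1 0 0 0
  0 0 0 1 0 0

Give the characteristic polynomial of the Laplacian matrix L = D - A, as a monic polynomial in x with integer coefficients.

x^6 - 8x^5 + 22x^4 - 24x^3 + 8x^2

Reading degrees in the order [1, 2, 3, 4, 5, 6] gives [2, 1, 2, 1, 1, 1]; set D = diag(2, 1, 2, 1, 1, 1) and form L = D - A. Computing det(xI - L) by cofactor expansion (or equivalently via sum-over-permutations) gives x^6 - 8x^5 + 22x^4 - 24x^3 + 8x^2. Since p(0) = det(-L) = 0, x divides p(x). The largest eigenvalue, 3.4142, is at most the vertex count 6.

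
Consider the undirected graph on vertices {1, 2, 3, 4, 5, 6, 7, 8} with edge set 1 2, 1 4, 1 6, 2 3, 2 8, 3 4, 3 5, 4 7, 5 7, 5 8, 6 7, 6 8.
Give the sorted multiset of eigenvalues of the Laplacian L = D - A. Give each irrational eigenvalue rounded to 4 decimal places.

[0, 2, 2, 2, 4, 4, 4, 6]

With the vertex order [1, 2, 3, 4, 5, 6, 7, 8], the degrees are [3, 3, 3, 3, 3, 3, 3, 3], giving D = diag(3, 3, 3, 3, 3, 3, 3, 3) and L = D - A. Diagonalising L (or applying a numerical eigensolver to the 8x8 matrix) gives the spectrum above. The largest eigenvalue, 6, is at most the vertex count 8.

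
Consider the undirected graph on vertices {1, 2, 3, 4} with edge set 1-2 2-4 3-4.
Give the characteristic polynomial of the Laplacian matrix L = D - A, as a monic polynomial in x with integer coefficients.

Reading degrees in the order [1, 2, 3, 4] gives [1, 2, 1, 2]; set D = diag(1, 2, 1, 2) and form L = D - A. L has integer entries, so p(x) = det(xI - L) has integer coefficients. Expanding the determinant yields x^4 - 6x^3 + 10x^2 - 4x. Since p(0) = det(-L) = 0, x divides p(x). The eigenvalues sum to 6, which equals trace(L) = 2|E|. The largest eigenvalue, 3.4142, is at most the vertex count 4.

x^4 - 6x^3 + 10x^2 - 4x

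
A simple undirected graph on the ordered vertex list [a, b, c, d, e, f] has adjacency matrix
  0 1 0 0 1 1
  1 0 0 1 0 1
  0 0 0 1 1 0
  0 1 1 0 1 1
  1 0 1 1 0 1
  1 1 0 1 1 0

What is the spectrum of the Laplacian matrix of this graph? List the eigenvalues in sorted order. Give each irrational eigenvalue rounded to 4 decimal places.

[0, 1.6972, 3.3820, 4, 5.3028, 5.6180]

With the vertex order [a, b, c, d, e, f], the degrees are [3, 3, 2, 4, 4, 4], giving D = diag(3, 3, 2, 4, 4, 4) and L = D - A. The multiplicity of 0 as a Laplacian eigenvalue equals the number of connected components. The single zero eigenvalue shows the graph is connected. The largest eigenvalue, 5.6180, is at most the vertex count 6. The eigenvalues sum to 20, which equals trace(L) = 2|E|.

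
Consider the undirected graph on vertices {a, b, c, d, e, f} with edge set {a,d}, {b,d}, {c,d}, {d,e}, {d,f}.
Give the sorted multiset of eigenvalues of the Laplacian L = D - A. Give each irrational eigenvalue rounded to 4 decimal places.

[0, 1, 1, 1, 1, 6]

Reading degrees in the order [a, b, c, d, e, f] gives [1, 1, 1, 5, 1, 1]; set D = diag(1, 1, 1, 5, 1, 1) and form L = D - A. Diagonalising L (or applying a numerical eigensolver to the 6x6 matrix) gives the spectrum above. The eigenvalues sum to 10, which equals trace(L) = 2|E|.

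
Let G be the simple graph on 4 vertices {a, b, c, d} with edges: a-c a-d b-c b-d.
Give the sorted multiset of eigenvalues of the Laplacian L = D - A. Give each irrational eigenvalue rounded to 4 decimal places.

Reading degrees in the order [a, b, c, d] gives [2, 2, 2, 2]; set D = diag(2, 2, 2, 2) and form L = D - A. L is symmetric positive semidefinite, so every eigenvalue is real and nonnegative. The single zero eigenvalue shows the graph is connected. The largest eigenvalue, 4, is at most the vertex count 4.

[0, 2, 2, 4]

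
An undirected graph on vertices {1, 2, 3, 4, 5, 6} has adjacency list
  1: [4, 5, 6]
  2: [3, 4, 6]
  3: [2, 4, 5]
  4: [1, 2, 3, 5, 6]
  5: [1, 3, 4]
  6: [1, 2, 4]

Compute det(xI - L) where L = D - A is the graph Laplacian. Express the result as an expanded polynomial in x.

x^6 - 20x^5 + 155x^4 - 580x^3 + 1045x^2 - 726x

With the vertex order [1, 2, 3, 4, 5, 6], the degrees are [3, 3, 3, 5, 3, 3], giving D = diag(3, 3, 3, 5, 3, 3) and L = D - A. L has integer entries, so p(x) = det(xI - L) has integer coefficients. Expanding the determinant yields x^6 - 20x^5 + 155x^4 - 580x^3 + 1045x^2 - 726x. The constant term is 0 because L is singular (the all-ones vector lies in its kernel). The eigenvalues sum to 20, which equals trace(L) = 2|E|.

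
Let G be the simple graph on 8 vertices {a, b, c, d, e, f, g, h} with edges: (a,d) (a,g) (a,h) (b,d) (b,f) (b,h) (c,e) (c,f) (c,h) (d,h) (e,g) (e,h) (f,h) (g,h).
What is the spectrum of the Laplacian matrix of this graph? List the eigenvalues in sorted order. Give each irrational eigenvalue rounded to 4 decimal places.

With the vertex order [a, b, c, d, e, f, g, h], the degrees are [3, 3, 3, 3, 3, 3, 3, 7], giving D = diag(3, 3, 3, 3, 3, 3, 3, 7) and L = D - A. The multiplicity of 0 as a Laplacian eigenvalue equals the number of connected components. The largest eigenvalue, 8, is at most the vertex count 8.

[0, 1.7530, 1.7530, 3.4450, 3.4450, 4.8019, 4.8019, 8]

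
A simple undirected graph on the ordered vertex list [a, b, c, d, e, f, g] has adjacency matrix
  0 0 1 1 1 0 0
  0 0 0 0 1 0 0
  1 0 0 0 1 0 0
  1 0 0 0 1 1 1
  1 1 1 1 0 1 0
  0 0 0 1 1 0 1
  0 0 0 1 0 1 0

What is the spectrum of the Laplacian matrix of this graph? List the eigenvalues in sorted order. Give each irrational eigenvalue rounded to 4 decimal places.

Each diagonal entry of L is the vertex degree and each off-diagonal entry is -1 where an edge is present, 0 otherwise; in the order [a, b, c, d, e, f, g] the diagonal is [3, 1, 2, 4, 5, 3, 2]. Since every row of L sums to 0, the all-ones vector is in the kernel and 0 is an eigenvalue. The single zero eigenvalue shows the graph is connected. The largest eigenvalue, 6.1455, is at most the vertex count 7.

[0, 0.8975, 1.2654, 3.0813, 3.5106, 5.0997, 6.1455]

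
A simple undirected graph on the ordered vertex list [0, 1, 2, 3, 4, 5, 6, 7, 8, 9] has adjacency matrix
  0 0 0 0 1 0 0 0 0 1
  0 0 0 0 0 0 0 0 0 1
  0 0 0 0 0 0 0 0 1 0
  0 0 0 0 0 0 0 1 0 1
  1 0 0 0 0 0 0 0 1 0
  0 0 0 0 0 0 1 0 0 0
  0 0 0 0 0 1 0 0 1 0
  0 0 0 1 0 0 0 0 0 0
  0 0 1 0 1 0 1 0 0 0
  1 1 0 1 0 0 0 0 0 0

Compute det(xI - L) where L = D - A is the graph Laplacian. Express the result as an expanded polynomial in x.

x^10 - 18x^9 + 134x^8 - 536x^7 + 1254x^6 - 1752x^5 + 1434x^4 - 648x^3 + 141x^2 - 10x

With the vertex order [0, 1, 2, 3, 4, 5, 6, 7, 8, 9], the degrees are [2, 1, 1, 2, 2, 1, 2, 1, 3, 3], giving D = diag(2, 1, 1, 2, 2, 1, 2, 1, 3, 3) and L = D - A. Computing det(xI - L) by cofactor expansion (or equivalently via sum-over-permutations) gives x^10 - 18x^9 + 134x^8 - 536x^7 + 1254x^6 - 1752x^5 + 1434x^4 - 648x^3 + 141x^2 - 10x. The coefficient of x^9 equals -trace(L) = -18, matching the sum of degrees. The largest eigenvalue, 4.4458, is at most the vertex count 10. The eigenvalues sum to 18, which equals trace(L) = 2|E|.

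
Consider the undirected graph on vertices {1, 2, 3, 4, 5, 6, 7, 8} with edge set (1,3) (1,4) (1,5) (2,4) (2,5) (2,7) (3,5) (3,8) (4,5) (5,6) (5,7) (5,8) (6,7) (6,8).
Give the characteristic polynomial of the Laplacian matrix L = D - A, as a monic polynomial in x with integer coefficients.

x^8 - 28x^7 + 322x^6 - 1974x^5 + 6965x^4 - 14126x^3 + 15225x^2 - 6728x

With the vertex order [1, 2, 3, 4, 5, 6, 7, 8], the degrees are [3, 3, 3, 3, 7, 3, 3, 3], giving D = diag(3, 3, 3, 3, 7, 3, 3, 3) and L = D - A. L has integer entries, so p(x) = det(xI - L) has integer coefficients. Expanding the determinant yields x^8 - 28x^7 + 322x^6 - 1974x^5 + 6965x^4 - 14126x^3 + 15225x^2 - 6728x. The coefficient of x^7 equals -trace(L) = -28, matching the sum of degrees. The largest eigenvalue, 8, is at most the vertex count 8.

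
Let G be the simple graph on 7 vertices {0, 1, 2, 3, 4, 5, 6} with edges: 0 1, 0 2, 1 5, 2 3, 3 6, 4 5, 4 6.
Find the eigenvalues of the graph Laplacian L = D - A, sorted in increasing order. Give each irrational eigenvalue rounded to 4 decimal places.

[0, 0.7530, 0.7530, 2.4450, 2.4450, 3.8019, 3.8019]

Each diagonal entry of L is the vertex degree and each off-diagonal entry is -1 where an edge is present, 0 otherwise; in the order [0, 1, 2, 3, 4, 5, 6] the diagonal is [2, 2, 2, 2, 2, 2, 2]. The multiplicity of 0 as a Laplacian eigenvalue equals the number of connected components. The single zero eigenvalue shows the graph is connected. By the matrix-tree theorem the graph has (1/7) * product of the nonzero eigenvalues = 7 spanning trees.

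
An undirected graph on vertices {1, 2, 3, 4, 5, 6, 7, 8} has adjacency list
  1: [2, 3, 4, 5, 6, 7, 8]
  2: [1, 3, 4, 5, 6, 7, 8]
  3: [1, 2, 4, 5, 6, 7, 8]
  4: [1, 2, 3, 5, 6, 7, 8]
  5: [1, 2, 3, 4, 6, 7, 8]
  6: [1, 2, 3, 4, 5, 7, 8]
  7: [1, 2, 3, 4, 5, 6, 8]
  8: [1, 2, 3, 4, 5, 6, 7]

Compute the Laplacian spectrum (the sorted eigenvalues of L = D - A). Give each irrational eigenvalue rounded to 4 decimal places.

[0, 8, 8, 8, 8, 8, 8, 8]

Reading degrees in the order [1, 2, 3, 4, 5, 6, 7, 8] gives [7, 7, 7, 7, 7, 7, 7, 7]; set D = diag(7, 7, 7, 7, 7, 7, 7, 7) and form L = D - A. Since every row of L sums to 0, the all-ones vector is in the kernel and 0 is an eigenvalue. By the matrix-tree theorem the graph has (1/8) * product of the nonzero eigenvalues = 262144 spanning trees.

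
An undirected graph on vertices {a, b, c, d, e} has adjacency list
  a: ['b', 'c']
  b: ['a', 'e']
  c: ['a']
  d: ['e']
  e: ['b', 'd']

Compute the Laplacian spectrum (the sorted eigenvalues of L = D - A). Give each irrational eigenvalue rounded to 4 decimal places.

[0, 0.3820, 1.3820, 2.6180, 3.6180]

Reading degrees in the order [a, b, c, d, e] gives [2, 2, 1, 1, 2]; set D = diag(2, 2, 1, 1, 2) and form L = D - A. L is symmetric positive semidefinite, so every eigenvalue is real and nonnegative. The eigenvalues sum to 8, which equals trace(L) = 2|E|.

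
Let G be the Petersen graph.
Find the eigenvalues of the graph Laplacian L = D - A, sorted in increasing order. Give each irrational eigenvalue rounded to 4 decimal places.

[0, 2, 2, 2, 2, 2, 5, 5, 5, 5]

The graph has 10 vertices and degree multiset [3, 3, 3, 3, 3, 3, 3, 3, 3, 3]; D is the diagonal matrix of degrees and L = D - A. L is symmetric positive semidefinite, so every eigenvalue is real and nonnegative. The single zero eigenvalue shows the graph is connected. The largest eigenvalue, 5, is at most the vertex count 10.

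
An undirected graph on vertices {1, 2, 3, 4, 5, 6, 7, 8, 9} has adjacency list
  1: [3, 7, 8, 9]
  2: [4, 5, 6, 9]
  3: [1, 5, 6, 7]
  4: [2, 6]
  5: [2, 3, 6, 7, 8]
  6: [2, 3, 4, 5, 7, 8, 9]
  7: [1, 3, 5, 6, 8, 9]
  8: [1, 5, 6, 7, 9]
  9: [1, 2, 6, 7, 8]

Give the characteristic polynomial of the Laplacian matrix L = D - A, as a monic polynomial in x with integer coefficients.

x^9 - 42x^8 + 755x^7 - 7570x^6 + 46171x^5 - 174748x^4 + 398644x^3 - 497042x^2 + 255744x

With the vertex order [1, 2, 3, 4, 5, 6, 7, 8, 9], the degrees are [4, 4, 4, 2, 5, 7, 6, 5, 5], giving D = diag(4, 4, 4, 2, 5, 7, 6, 5, 5) and L = D - A. Computing det(xI - L) by cofactor expansion (or equivalently via sum-over-permutations) gives x^9 - 42x^8 + 755x^7 - 7570x^6 + 46171x^5 - 174748x^4 + 398644x^3 - 497042x^2 + 255744x. The coefficient of x^8 equals -trace(L) = -42, matching the sum of degrees. The eigenvalues sum to 42, which equals trace(L) = 2|E|.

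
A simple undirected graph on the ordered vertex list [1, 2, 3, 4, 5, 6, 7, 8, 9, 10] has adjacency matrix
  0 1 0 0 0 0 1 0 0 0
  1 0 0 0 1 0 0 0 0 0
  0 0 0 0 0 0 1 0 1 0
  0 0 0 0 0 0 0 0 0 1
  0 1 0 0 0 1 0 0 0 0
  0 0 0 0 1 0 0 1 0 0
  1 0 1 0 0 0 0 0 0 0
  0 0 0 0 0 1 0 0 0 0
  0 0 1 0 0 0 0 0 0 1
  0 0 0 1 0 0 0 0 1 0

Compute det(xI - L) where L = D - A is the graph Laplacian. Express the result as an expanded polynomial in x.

x^10 - 18x^9 + 136x^8 - 560x^7 + 1365x^6 - 2002x^5 + 1716x^4 - 792x^3 + 165x^2 - 10x

Reading degrees in the order [1, 2, 3, 4, 5, 6, 7, 8, 9, 10] gives [2, 2, 2, 1, 2, 2, 2, 1, 2, 2]; set D = diag(2, 2, 2, 1, 2, 2, 2, 1, 2, 2) and form L = D - A. Computing det(xI - L) by cofactor expansion (or equivalently via sum-over-permutations) gives x^10 - 18x^9 + 136x^8 - 560x^7 + 1365x^6 - 2002x^5 + 1716x^4 - 792x^3 + 165x^2 - 10x. Since p(0) = det(-L) = 0, x divides p(x).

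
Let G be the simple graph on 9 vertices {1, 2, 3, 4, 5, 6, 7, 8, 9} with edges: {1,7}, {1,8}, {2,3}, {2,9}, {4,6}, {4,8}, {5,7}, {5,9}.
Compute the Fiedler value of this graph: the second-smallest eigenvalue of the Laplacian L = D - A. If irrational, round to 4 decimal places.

Reading degrees in the order [1, 2, 3, 4, 5, 6, 7, 8, 9] gives [2, 2, 1, 2, 2, 1, 2, 2, 2]; set D = diag(2, 2, 1, 2, 2, 1, 2, 2, 2) and form L = D - A. Computing the eigenvalues of L and sorting gives [0, 0.1206, 0.4679, 1, 1.6527, 2.3473, 3, 3.5321, 3.8794]. The Fiedler value lambda_2 = 0.1206 is strictly positive, so the graph is connected.

0.1206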